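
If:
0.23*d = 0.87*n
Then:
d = 3.78260869565217*n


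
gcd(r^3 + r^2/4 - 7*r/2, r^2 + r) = r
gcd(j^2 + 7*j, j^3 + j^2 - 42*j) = j^2 + 7*j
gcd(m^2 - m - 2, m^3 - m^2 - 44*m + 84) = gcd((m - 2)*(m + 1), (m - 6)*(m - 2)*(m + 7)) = m - 2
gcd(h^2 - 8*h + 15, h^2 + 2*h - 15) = h - 3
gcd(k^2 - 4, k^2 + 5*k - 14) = k - 2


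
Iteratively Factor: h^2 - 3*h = (h - 3)*(h)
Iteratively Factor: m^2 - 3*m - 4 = (m - 4)*(m + 1)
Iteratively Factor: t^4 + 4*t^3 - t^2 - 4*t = (t - 1)*(t^3 + 5*t^2 + 4*t) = (t - 1)*(t + 1)*(t^2 + 4*t) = t*(t - 1)*(t + 1)*(t + 4)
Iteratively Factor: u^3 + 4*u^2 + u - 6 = (u + 3)*(u^2 + u - 2) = (u + 2)*(u + 3)*(u - 1)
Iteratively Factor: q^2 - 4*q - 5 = (q - 5)*(q + 1)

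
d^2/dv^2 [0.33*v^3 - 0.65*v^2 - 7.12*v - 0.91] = 1.98*v - 1.3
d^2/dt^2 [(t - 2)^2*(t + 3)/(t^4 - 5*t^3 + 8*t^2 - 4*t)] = 2*(t^3 + 9*t^2 - 9*t + 3)/(t^3*(t^3 - 3*t^2 + 3*t - 1))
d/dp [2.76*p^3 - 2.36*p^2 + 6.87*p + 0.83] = 8.28*p^2 - 4.72*p + 6.87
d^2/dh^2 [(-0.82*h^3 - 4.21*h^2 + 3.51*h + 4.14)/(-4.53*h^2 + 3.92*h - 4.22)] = (-2.8421709430404e-14*h^5 + 1.13686837721616e-13*h^4 - 0.688053999999966*h^3 - 1074.01308*h^2 + 931.311708*h + 64.870736)/(92.959677*h^6 - 241.325784*h^5 + 468.62397*h^4 - 509.85872*h^3 + 436.55478*h^2 - 209.426784*h + 75.151448)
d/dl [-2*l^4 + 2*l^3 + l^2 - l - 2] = -8*l^3 + 6*l^2 + 2*l - 1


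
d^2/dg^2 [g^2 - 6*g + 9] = 2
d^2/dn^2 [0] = 0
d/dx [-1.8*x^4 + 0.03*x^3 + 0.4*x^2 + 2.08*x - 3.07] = -7.2*x^3 + 0.09*x^2 + 0.8*x + 2.08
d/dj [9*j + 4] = 9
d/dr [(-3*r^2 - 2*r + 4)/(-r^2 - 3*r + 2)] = (7*r^2 - 4*r + 8)/(r^4 + 6*r^3 + 5*r^2 - 12*r + 4)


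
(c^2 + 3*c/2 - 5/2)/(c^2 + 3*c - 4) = (c + 5/2)/(c + 4)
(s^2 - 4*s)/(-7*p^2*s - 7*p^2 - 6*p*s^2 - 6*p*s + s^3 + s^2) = s*(4 - s)/(7*p^2*s + 7*p^2 + 6*p*s^2 + 6*p*s - s^3 - s^2)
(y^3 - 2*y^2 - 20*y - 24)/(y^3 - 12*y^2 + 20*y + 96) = (y + 2)/(y - 8)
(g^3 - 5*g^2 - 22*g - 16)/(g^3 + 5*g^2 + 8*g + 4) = (g - 8)/(g + 2)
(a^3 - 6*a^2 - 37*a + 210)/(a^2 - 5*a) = a - 1 - 42/a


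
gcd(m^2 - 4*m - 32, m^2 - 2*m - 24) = m + 4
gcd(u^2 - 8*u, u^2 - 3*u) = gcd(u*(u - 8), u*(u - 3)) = u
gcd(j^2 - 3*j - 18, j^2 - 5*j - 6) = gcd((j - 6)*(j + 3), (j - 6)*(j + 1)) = j - 6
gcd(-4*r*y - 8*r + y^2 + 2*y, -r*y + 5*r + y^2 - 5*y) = 1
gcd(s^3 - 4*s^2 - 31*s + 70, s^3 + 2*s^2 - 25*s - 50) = s + 5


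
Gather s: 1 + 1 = 2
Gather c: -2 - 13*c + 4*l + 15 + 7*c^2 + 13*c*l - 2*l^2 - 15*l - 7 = 7*c^2 + c*(13*l - 13) - 2*l^2 - 11*l + 6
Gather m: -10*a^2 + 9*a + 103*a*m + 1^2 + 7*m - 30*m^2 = -10*a^2 + 9*a - 30*m^2 + m*(103*a + 7) + 1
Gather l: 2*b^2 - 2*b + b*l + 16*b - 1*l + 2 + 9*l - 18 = 2*b^2 + 14*b + l*(b + 8) - 16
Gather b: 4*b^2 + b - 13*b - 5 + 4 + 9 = 4*b^2 - 12*b + 8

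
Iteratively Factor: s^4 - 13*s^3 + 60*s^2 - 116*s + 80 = (s - 4)*(s^3 - 9*s^2 + 24*s - 20) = (s - 5)*(s - 4)*(s^2 - 4*s + 4) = (s - 5)*(s - 4)*(s - 2)*(s - 2)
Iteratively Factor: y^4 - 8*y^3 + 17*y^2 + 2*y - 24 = (y - 3)*(y^3 - 5*y^2 + 2*y + 8) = (y - 4)*(y - 3)*(y^2 - y - 2) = (y - 4)*(y - 3)*(y + 1)*(y - 2)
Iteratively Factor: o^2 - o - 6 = (o + 2)*(o - 3)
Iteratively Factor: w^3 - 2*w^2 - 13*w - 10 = (w + 2)*(w^2 - 4*w - 5) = (w - 5)*(w + 2)*(w + 1)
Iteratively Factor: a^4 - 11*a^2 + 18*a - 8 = (a - 2)*(a^3 + 2*a^2 - 7*a + 4) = (a - 2)*(a - 1)*(a^2 + 3*a - 4) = (a - 2)*(a - 1)^2*(a + 4)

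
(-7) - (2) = -9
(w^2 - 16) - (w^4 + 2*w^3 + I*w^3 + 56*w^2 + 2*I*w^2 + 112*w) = -w^4 - 2*w^3 - I*w^3 - 55*w^2 - 2*I*w^2 - 112*w - 16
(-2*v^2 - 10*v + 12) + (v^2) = -v^2 - 10*v + 12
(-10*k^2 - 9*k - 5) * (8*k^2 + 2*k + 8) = -80*k^4 - 92*k^3 - 138*k^2 - 82*k - 40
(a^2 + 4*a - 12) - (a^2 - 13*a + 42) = 17*a - 54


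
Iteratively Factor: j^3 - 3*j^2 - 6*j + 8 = (j + 2)*(j^2 - 5*j + 4) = (j - 4)*(j + 2)*(j - 1)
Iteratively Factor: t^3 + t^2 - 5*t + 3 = (t - 1)*(t^2 + 2*t - 3) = (t - 1)^2*(t + 3)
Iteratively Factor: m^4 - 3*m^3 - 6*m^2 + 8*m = (m - 4)*(m^3 + m^2 - 2*m) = (m - 4)*(m + 2)*(m^2 - m) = (m - 4)*(m - 1)*(m + 2)*(m)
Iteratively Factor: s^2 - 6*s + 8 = (s - 2)*(s - 4)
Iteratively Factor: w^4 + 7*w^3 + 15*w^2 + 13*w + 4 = (w + 1)*(w^3 + 6*w^2 + 9*w + 4) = (w + 1)^2*(w^2 + 5*w + 4) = (w + 1)^3*(w + 4)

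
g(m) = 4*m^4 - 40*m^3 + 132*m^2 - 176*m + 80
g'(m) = 16*m^3 - 120*m^2 + 264*m - 176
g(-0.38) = 168.22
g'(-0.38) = -294.53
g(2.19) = -0.48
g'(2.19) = -5.32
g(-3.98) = 6396.88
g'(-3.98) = -4136.28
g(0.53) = 18.16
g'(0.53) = -67.41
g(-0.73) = 295.52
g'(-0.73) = -438.89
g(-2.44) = 2018.17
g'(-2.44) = -1767.02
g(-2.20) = 1625.70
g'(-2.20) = -1507.97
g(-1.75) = 1044.14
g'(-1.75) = -1091.25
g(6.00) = 320.00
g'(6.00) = 544.00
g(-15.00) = 369920.00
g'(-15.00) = -85136.00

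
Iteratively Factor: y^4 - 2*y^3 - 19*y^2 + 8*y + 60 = (y + 3)*(y^3 - 5*y^2 - 4*y + 20) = (y - 5)*(y + 3)*(y^2 - 4) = (y - 5)*(y + 2)*(y + 3)*(y - 2)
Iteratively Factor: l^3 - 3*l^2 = (l - 3)*(l^2) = l*(l - 3)*(l)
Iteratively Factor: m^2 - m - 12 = (m + 3)*(m - 4)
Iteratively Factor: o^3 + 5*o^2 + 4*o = (o + 1)*(o^2 + 4*o) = (o + 1)*(o + 4)*(o)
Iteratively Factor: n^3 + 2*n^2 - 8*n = (n)*(n^2 + 2*n - 8) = n*(n - 2)*(n + 4)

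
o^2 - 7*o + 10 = (o - 5)*(o - 2)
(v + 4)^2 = v^2 + 8*v + 16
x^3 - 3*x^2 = x^2*(x - 3)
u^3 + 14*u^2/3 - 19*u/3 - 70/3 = (u - 7/3)*(u + 2)*(u + 5)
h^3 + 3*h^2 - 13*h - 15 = (h - 3)*(h + 1)*(h + 5)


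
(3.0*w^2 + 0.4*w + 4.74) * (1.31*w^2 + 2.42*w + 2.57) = 3.93*w^4 + 7.784*w^3 + 14.8874*w^2 + 12.4988*w + 12.1818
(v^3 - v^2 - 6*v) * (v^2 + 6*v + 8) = v^5 + 5*v^4 - 4*v^3 - 44*v^2 - 48*v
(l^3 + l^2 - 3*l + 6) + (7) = l^3 + l^2 - 3*l + 13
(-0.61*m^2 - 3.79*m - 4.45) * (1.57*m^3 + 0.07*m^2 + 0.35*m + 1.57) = -0.9577*m^5 - 5.993*m^4 - 7.4653*m^3 - 2.5957*m^2 - 7.5078*m - 6.9865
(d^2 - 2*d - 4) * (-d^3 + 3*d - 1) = -d^5 + 2*d^4 + 7*d^3 - 7*d^2 - 10*d + 4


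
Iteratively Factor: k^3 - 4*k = (k)*(k^2 - 4) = k*(k - 2)*(k + 2)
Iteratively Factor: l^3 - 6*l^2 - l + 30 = (l + 2)*(l^2 - 8*l + 15) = (l - 3)*(l + 2)*(l - 5)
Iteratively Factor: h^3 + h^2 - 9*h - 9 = (h + 1)*(h^2 - 9) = (h - 3)*(h + 1)*(h + 3)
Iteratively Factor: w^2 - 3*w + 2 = (w - 2)*(w - 1)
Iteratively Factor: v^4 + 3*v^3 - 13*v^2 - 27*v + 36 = (v - 1)*(v^3 + 4*v^2 - 9*v - 36) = (v - 3)*(v - 1)*(v^2 + 7*v + 12) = (v - 3)*(v - 1)*(v + 3)*(v + 4)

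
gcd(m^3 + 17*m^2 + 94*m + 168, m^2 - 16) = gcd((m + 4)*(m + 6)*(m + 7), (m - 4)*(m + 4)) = m + 4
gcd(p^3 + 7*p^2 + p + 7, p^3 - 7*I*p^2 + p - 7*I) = p^2 + 1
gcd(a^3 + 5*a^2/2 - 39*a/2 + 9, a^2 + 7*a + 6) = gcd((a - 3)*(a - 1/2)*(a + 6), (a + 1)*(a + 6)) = a + 6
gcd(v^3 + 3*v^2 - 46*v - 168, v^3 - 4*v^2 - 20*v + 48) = v + 4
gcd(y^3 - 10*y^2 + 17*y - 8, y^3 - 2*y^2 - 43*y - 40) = y - 8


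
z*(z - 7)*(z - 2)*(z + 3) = z^4 - 6*z^3 - 13*z^2 + 42*z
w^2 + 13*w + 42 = (w + 6)*(w + 7)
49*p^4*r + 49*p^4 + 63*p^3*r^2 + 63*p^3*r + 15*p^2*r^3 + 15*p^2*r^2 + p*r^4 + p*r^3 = (p + r)*(7*p + r)^2*(p*r + p)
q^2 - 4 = (q - 2)*(q + 2)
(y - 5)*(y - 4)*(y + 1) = y^3 - 8*y^2 + 11*y + 20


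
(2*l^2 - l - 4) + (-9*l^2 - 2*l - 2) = -7*l^2 - 3*l - 6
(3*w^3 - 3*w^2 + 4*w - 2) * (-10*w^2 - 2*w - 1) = -30*w^5 + 24*w^4 - 37*w^3 + 15*w^2 + 2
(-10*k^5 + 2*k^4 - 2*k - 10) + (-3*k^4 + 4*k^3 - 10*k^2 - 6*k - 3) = -10*k^5 - k^4 + 4*k^3 - 10*k^2 - 8*k - 13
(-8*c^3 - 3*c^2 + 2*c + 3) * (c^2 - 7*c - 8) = -8*c^5 + 53*c^4 + 87*c^3 + 13*c^2 - 37*c - 24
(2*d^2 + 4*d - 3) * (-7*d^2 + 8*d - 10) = -14*d^4 - 12*d^3 + 33*d^2 - 64*d + 30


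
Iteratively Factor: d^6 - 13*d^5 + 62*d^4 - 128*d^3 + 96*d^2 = (d)*(d^5 - 13*d^4 + 62*d^3 - 128*d^2 + 96*d) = d*(d - 4)*(d^4 - 9*d^3 + 26*d^2 - 24*d) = d*(d - 4)*(d - 2)*(d^3 - 7*d^2 + 12*d) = d*(d - 4)^2*(d - 2)*(d^2 - 3*d) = d^2*(d - 4)^2*(d - 2)*(d - 3)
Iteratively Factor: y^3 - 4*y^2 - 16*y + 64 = (y + 4)*(y^2 - 8*y + 16) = (y - 4)*(y + 4)*(y - 4)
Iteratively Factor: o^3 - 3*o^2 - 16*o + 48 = (o - 4)*(o^2 + o - 12) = (o - 4)*(o + 4)*(o - 3)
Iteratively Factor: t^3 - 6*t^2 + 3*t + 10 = (t - 5)*(t^2 - t - 2) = (t - 5)*(t - 2)*(t + 1)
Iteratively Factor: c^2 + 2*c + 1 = (c + 1)*(c + 1)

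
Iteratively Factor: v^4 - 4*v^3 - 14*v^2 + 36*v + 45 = (v + 1)*(v^3 - 5*v^2 - 9*v + 45) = (v + 1)*(v + 3)*(v^2 - 8*v + 15) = (v - 3)*(v + 1)*(v + 3)*(v - 5)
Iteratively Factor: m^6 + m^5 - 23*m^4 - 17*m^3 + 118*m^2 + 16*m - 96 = (m + 4)*(m^5 - 3*m^4 - 11*m^3 + 27*m^2 + 10*m - 24) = (m + 1)*(m + 4)*(m^4 - 4*m^3 - 7*m^2 + 34*m - 24) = (m + 1)*(m + 3)*(m + 4)*(m^3 - 7*m^2 + 14*m - 8) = (m - 1)*(m + 1)*(m + 3)*(m + 4)*(m^2 - 6*m + 8) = (m - 4)*(m - 1)*(m + 1)*(m + 3)*(m + 4)*(m - 2)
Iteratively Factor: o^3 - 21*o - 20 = (o + 4)*(o^2 - 4*o - 5) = (o + 1)*(o + 4)*(o - 5)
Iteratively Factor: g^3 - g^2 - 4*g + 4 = (g - 2)*(g^2 + g - 2) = (g - 2)*(g + 2)*(g - 1)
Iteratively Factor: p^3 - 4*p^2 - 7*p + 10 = (p + 2)*(p^2 - 6*p + 5) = (p - 1)*(p + 2)*(p - 5)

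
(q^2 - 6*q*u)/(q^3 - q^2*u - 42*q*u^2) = (-q + 6*u)/(-q^2 + q*u + 42*u^2)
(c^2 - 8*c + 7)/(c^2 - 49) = (c - 1)/(c + 7)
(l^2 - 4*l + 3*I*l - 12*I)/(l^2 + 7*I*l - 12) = (l - 4)/(l + 4*I)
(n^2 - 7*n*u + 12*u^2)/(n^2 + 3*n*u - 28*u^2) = (n - 3*u)/(n + 7*u)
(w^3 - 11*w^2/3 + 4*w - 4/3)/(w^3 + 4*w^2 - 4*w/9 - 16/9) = 3*(w^2 - 3*w + 2)/(3*w^2 + 14*w + 8)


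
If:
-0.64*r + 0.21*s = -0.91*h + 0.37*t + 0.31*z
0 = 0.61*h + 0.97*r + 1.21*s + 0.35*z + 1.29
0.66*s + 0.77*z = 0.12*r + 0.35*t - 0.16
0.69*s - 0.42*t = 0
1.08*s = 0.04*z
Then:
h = -0.66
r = -0.78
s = -0.01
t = -0.02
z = -0.33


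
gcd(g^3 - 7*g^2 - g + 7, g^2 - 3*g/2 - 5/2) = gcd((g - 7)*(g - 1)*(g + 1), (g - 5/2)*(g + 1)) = g + 1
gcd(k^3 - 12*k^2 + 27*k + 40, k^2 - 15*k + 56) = k - 8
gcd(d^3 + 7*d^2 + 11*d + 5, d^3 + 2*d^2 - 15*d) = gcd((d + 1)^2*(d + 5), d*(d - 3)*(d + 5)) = d + 5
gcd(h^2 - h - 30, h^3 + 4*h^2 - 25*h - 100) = h + 5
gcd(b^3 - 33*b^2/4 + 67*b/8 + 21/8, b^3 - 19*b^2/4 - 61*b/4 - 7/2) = b^2 - 27*b/4 - 7/4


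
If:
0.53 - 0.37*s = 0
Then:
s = 1.43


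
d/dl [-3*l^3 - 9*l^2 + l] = -9*l^2 - 18*l + 1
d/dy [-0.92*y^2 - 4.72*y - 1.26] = -1.84*y - 4.72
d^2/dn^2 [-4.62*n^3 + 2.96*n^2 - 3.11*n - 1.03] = 5.92 - 27.72*n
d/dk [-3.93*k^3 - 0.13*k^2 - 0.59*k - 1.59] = -11.79*k^2 - 0.26*k - 0.59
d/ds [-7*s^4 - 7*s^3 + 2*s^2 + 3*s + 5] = -28*s^3 - 21*s^2 + 4*s + 3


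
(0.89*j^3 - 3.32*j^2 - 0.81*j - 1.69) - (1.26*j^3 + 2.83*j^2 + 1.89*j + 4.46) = -0.37*j^3 - 6.15*j^2 - 2.7*j - 6.15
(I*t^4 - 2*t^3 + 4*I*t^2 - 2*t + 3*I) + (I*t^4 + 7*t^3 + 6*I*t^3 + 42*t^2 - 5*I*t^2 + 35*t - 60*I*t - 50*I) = 2*I*t^4 + 5*t^3 + 6*I*t^3 + 42*t^2 - I*t^2 + 33*t - 60*I*t - 47*I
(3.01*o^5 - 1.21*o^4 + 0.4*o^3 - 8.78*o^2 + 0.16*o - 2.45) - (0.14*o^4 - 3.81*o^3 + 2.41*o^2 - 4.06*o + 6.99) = 3.01*o^5 - 1.35*o^4 + 4.21*o^3 - 11.19*o^2 + 4.22*o - 9.44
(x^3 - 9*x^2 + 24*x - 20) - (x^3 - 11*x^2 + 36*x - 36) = 2*x^2 - 12*x + 16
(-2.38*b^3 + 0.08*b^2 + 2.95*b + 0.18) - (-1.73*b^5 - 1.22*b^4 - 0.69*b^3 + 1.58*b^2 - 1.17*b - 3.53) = 1.73*b^5 + 1.22*b^4 - 1.69*b^3 - 1.5*b^2 + 4.12*b + 3.71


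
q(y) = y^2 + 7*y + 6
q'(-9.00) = -11.00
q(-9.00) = 24.00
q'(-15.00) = -23.00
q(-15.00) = 126.00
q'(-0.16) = 6.68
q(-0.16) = 4.91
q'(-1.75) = 3.50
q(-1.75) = -3.19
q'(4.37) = 15.74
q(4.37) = 55.69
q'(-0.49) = 6.02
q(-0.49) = 2.81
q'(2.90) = 12.80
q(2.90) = 34.71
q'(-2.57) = 1.86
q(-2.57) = -5.39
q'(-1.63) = 3.74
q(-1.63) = -2.75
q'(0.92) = 8.84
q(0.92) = 13.29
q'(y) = 2*y + 7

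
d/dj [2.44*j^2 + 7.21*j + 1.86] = 4.88*j + 7.21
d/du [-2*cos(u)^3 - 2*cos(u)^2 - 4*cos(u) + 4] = 2*(3*cos(u)^2 + 2*cos(u) + 2)*sin(u)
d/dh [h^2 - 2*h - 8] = 2*h - 2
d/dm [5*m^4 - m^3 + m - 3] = 20*m^3 - 3*m^2 + 1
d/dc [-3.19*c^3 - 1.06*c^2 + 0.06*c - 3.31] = -9.57*c^2 - 2.12*c + 0.06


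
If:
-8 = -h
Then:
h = 8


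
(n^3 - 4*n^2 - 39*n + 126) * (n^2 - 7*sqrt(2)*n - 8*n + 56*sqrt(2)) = n^5 - 12*n^4 - 7*sqrt(2)*n^4 - 7*n^3 + 84*sqrt(2)*n^3 + 49*sqrt(2)*n^2 + 438*n^2 - 3066*sqrt(2)*n - 1008*n + 7056*sqrt(2)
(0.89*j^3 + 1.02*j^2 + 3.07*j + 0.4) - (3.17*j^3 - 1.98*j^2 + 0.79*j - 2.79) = -2.28*j^3 + 3.0*j^2 + 2.28*j + 3.19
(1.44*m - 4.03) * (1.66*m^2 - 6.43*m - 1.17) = 2.3904*m^3 - 15.949*m^2 + 24.2281*m + 4.7151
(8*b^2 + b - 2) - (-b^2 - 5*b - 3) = 9*b^2 + 6*b + 1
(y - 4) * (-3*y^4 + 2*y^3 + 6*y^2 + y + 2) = -3*y^5 + 14*y^4 - 2*y^3 - 23*y^2 - 2*y - 8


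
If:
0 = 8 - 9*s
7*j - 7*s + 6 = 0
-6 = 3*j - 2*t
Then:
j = 2/63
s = 8/9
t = 64/21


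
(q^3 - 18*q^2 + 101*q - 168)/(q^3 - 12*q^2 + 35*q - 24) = (q - 7)/(q - 1)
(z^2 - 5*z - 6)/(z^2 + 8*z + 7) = (z - 6)/(z + 7)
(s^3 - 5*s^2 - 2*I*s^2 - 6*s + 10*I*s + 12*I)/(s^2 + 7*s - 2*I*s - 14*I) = (s^2 - 5*s - 6)/(s + 7)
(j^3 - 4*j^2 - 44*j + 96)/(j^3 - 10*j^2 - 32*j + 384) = (j - 2)/(j - 8)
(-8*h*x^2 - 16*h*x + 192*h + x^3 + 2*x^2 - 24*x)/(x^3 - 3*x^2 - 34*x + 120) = (-8*h + x)/(x - 5)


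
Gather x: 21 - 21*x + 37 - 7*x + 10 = 68 - 28*x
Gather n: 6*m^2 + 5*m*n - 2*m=6*m^2 + 5*m*n - 2*m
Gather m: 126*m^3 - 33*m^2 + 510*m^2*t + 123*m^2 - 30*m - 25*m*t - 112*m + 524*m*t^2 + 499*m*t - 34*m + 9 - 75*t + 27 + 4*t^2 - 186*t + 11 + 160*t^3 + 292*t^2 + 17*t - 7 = 126*m^3 + m^2*(510*t + 90) + m*(524*t^2 + 474*t - 176) + 160*t^3 + 296*t^2 - 244*t + 40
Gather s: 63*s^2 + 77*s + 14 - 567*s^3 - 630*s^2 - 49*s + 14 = -567*s^3 - 567*s^2 + 28*s + 28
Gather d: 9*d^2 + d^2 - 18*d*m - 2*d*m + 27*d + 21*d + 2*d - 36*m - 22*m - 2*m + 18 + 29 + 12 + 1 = 10*d^2 + d*(50 - 20*m) - 60*m + 60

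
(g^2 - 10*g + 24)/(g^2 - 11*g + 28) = (g - 6)/(g - 7)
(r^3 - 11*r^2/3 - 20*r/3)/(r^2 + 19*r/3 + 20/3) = r*(r - 5)/(r + 5)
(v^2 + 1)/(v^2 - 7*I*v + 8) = (v - I)/(v - 8*I)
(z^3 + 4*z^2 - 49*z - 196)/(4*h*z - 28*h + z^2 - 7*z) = (z^2 + 11*z + 28)/(4*h + z)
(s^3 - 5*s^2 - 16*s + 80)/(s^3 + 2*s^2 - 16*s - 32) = (s - 5)/(s + 2)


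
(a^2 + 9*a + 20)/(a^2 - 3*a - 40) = (a + 4)/(a - 8)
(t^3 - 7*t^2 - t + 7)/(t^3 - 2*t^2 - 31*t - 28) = (t - 1)/(t + 4)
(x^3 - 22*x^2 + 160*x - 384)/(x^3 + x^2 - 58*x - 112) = (x^2 - 14*x + 48)/(x^2 + 9*x + 14)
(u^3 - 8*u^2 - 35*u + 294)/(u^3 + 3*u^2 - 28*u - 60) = (u^2 - 14*u + 49)/(u^2 - 3*u - 10)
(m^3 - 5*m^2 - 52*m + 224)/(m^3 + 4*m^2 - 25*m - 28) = (m - 8)/(m + 1)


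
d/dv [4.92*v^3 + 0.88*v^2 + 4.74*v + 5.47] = 14.76*v^2 + 1.76*v + 4.74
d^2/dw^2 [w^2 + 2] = 2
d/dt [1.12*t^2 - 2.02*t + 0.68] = 2.24*t - 2.02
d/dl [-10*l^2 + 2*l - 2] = 2 - 20*l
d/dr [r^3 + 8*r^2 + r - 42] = 3*r^2 + 16*r + 1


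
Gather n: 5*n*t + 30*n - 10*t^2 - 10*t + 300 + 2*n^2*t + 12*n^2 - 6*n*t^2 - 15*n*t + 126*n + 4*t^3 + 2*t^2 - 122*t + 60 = n^2*(2*t + 12) + n*(-6*t^2 - 10*t + 156) + 4*t^3 - 8*t^2 - 132*t + 360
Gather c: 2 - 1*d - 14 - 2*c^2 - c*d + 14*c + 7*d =-2*c^2 + c*(14 - d) + 6*d - 12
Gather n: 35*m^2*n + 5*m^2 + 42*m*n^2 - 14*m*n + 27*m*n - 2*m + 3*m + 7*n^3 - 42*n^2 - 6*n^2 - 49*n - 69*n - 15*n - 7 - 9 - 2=5*m^2 + m + 7*n^3 + n^2*(42*m - 48) + n*(35*m^2 + 13*m - 133) - 18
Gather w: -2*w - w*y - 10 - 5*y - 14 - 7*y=w*(-y - 2) - 12*y - 24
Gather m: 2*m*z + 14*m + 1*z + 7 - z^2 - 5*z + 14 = m*(2*z + 14) - z^2 - 4*z + 21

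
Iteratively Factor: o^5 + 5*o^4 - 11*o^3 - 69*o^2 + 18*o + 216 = (o + 3)*(o^4 + 2*o^3 - 17*o^2 - 18*o + 72) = (o - 2)*(o + 3)*(o^3 + 4*o^2 - 9*o - 36) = (o - 2)*(o + 3)*(o + 4)*(o^2 - 9) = (o - 2)*(o + 3)^2*(o + 4)*(o - 3)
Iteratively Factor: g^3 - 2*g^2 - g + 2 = (g - 1)*(g^2 - g - 2) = (g - 1)*(g + 1)*(g - 2)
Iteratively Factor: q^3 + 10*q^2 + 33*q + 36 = (q + 4)*(q^2 + 6*q + 9) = (q + 3)*(q + 4)*(q + 3)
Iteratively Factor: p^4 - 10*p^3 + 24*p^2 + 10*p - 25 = (p - 5)*(p^3 - 5*p^2 - p + 5) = (p - 5)*(p + 1)*(p^2 - 6*p + 5) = (p - 5)^2*(p + 1)*(p - 1)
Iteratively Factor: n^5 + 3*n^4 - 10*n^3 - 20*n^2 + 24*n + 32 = (n + 4)*(n^4 - n^3 - 6*n^2 + 4*n + 8) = (n + 1)*(n + 4)*(n^3 - 2*n^2 - 4*n + 8) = (n - 2)*(n + 1)*(n + 4)*(n^2 - 4) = (n - 2)^2*(n + 1)*(n + 4)*(n + 2)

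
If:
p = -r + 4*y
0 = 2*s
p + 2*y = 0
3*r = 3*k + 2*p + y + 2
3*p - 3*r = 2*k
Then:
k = -8/19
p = -4/57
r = 4/19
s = 0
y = 2/57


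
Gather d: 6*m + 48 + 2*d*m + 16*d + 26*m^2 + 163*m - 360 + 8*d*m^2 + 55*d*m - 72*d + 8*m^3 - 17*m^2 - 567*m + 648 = d*(8*m^2 + 57*m - 56) + 8*m^3 + 9*m^2 - 398*m + 336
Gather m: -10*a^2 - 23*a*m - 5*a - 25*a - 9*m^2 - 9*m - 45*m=-10*a^2 - 30*a - 9*m^2 + m*(-23*a - 54)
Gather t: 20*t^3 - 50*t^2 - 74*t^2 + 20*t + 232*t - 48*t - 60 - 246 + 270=20*t^3 - 124*t^2 + 204*t - 36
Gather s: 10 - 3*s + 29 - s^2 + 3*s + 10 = 49 - s^2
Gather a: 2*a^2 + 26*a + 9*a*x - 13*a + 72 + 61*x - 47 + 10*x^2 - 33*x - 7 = 2*a^2 + a*(9*x + 13) + 10*x^2 + 28*x + 18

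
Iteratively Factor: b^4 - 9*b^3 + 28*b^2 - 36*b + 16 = (b - 2)*(b^3 - 7*b^2 + 14*b - 8) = (b - 2)*(b - 1)*(b^2 - 6*b + 8) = (b - 4)*(b - 2)*(b - 1)*(b - 2)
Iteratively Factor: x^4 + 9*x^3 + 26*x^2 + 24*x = (x + 2)*(x^3 + 7*x^2 + 12*x) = x*(x + 2)*(x^2 + 7*x + 12) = x*(x + 2)*(x + 3)*(x + 4)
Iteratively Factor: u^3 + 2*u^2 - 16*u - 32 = (u - 4)*(u^2 + 6*u + 8) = (u - 4)*(u + 4)*(u + 2)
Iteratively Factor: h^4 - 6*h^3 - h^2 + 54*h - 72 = (h - 3)*(h^3 - 3*h^2 - 10*h + 24) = (h - 3)*(h - 2)*(h^2 - h - 12) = (h - 3)*(h - 2)*(h + 3)*(h - 4)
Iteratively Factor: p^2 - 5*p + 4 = (p - 4)*(p - 1)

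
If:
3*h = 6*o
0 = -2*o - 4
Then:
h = -4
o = -2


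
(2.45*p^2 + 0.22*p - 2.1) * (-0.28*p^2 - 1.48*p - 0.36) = -0.686*p^4 - 3.6876*p^3 - 0.6196*p^2 + 3.0288*p + 0.756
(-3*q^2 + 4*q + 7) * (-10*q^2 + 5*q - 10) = 30*q^4 - 55*q^3 - 20*q^2 - 5*q - 70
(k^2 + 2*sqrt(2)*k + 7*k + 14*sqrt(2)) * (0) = 0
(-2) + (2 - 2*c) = -2*c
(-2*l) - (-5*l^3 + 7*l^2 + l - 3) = 5*l^3 - 7*l^2 - 3*l + 3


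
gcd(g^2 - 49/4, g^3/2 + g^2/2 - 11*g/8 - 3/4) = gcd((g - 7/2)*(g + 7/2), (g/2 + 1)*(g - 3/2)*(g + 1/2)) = 1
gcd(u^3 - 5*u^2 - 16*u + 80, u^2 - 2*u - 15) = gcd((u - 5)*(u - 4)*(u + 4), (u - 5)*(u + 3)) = u - 5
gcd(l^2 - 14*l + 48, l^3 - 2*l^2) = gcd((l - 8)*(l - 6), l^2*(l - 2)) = 1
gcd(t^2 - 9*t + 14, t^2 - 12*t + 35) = t - 7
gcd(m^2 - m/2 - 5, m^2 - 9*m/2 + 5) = m - 5/2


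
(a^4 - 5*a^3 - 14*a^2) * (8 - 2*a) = -2*a^5 + 18*a^4 - 12*a^3 - 112*a^2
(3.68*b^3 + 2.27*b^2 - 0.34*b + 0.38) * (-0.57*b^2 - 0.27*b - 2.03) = -2.0976*b^5 - 2.2875*b^4 - 7.8895*b^3 - 4.7329*b^2 + 0.5876*b - 0.7714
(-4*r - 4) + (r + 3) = -3*r - 1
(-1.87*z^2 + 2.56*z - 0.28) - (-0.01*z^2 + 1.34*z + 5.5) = -1.86*z^2 + 1.22*z - 5.78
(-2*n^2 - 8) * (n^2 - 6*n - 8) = -2*n^4 + 12*n^3 + 8*n^2 + 48*n + 64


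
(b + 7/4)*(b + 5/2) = b^2 + 17*b/4 + 35/8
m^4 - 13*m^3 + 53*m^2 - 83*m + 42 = (m - 7)*(m - 3)*(m - 2)*(m - 1)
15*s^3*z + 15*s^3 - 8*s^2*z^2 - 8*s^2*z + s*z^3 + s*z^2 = (-5*s + z)*(-3*s + z)*(s*z + s)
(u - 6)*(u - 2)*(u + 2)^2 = u^4 - 4*u^3 - 16*u^2 + 16*u + 48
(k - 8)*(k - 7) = k^2 - 15*k + 56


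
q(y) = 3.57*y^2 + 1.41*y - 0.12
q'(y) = 7.14*y + 1.41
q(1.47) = 9.67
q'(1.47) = 11.91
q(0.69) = 2.55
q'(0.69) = 6.34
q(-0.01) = -0.13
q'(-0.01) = 1.34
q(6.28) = 149.53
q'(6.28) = 46.25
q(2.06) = 17.93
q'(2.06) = 16.12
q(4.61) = 82.25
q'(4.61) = 34.33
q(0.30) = 0.62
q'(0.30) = 3.55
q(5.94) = 134.22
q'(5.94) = 43.82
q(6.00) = 136.86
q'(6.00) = 44.25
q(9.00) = 301.74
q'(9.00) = 65.67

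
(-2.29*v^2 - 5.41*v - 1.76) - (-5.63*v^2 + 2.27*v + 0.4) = 3.34*v^2 - 7.68*v - 2.16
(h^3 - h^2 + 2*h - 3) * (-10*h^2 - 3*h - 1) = -10*h^5 + 7*h^4 - 18*h^3 + 25*h^2 + 7*h + 3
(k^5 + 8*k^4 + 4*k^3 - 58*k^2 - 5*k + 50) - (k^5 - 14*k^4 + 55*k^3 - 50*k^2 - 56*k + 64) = 22*k^4 - 51*k^3 - 8*k^2 + 51*k - 14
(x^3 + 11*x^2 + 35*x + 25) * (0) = 0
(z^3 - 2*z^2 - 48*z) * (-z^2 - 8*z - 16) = -z^5 - 6*z^4 + 48*z^3 + 416*z^2 + 768*z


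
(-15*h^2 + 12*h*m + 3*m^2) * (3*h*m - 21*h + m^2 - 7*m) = -45*h^3*m + 315*h^3 + 21*h^2*m^2 - 147*h^2*m + 21*h*m^3 - 147*h*m^2 + 3*m^4 - 21*m^3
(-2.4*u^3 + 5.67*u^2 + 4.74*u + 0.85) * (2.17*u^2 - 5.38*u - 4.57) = -5.208*u^5 + 25.2159*u^4 - 9.2508*u^3 - 49.5686*u^2 - 26.2348*u - 3.8845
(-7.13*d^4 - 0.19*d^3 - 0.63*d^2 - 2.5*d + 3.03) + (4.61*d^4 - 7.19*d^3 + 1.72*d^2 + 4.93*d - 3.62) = -2.52*d^4 - 7.38*d^3 + 1.09*d^2 + 2.43*d - 0.59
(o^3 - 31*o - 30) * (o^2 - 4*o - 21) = o^5 - 4*o^4 - 52*o^3 + 94*o^2 + 771*o + 630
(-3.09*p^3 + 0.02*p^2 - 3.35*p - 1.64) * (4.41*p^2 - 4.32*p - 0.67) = -13.6269*p^5 + 13.437*p^4 - 12.7896*p^3 + 7.2262*p^2 + 9.3293*p + 1.0988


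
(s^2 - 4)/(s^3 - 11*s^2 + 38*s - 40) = (s + 2)/(s^2 - 9*s + 20)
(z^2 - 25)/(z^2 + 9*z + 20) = (z - 5)/(z + 4)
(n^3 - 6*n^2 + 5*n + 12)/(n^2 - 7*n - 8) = (n^2 - 7*n + 12)/(n - 8)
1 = 1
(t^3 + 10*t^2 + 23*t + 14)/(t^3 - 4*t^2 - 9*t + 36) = (t^3 + 10*t^2 + 23*t + 14)/(t^3 - 4*t^2 - 9*t + 36)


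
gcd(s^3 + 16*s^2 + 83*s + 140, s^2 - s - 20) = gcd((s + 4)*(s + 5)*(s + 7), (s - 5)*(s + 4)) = s + 4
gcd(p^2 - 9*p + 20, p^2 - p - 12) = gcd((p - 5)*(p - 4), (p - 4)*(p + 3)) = p - 4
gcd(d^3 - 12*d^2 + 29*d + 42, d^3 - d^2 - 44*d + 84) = d - 6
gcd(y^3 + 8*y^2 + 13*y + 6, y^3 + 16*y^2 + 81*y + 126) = y + 6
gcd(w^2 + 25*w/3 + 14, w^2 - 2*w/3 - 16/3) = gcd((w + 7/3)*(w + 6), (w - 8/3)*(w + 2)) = 1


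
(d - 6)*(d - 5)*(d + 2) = d^3 - 9*d^2 + 8*d + 60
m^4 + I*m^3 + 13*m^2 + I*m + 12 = (m - 3*I)*(m + 4*I)*(-I*m + 1)*(I*m + 1)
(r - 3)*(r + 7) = r^2 + 4*r - 21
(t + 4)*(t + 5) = t^2 + 9*t + 20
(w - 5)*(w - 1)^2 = w^3 - 7*w^2 + 11*w - 5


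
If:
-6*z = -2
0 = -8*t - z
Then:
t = -1/24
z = 1/3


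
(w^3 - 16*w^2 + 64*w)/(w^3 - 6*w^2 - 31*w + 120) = w*(w - 8)/(w^2 + 2*w - 15)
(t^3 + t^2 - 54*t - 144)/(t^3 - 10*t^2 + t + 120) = (t + 6)/(t - 5)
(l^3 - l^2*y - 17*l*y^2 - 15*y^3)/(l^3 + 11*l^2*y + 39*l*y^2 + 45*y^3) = (l^2 - 4*l*y - 5*y^2)/(l^2 + 8*l*y + 15*y^2)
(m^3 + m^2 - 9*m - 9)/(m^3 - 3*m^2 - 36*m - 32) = (m^2 - 9)/(m^2 - 4*m - 32)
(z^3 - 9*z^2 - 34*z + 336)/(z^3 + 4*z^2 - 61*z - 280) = (z^2 - z - 42)/(z^2 + 12*z + 35)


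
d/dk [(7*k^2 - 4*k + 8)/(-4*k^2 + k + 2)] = (-9*k^2 + 92*k - 16)/(16*k^4 - 8*k^3 - 15*k^2 + 4*k + 4)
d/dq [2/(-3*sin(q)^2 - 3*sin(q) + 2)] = 6*(2*sin(q) + 1)*cos(q)/(3*sin(q)^2 + 3*sin(q) - 2)^2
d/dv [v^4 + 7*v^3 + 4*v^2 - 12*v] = 4*v^3 + 21*v^2 + 8*v - 12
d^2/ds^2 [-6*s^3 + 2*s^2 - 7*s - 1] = 4 - 36*s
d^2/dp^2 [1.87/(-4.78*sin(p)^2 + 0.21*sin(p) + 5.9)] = (-170.906032*sin(p)^4 + 5.631318*sin(p)^3 + 45.325621*sin(p)^2 - 8.945706*sin(p) + 105.640414)/(-4.78*sin(p)^2 + 0.21*sin(p) + 5.9)^3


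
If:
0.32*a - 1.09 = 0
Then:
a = 3.41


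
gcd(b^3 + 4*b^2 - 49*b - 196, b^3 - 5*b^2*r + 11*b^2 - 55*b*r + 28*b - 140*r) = b^2 + 11*b + 28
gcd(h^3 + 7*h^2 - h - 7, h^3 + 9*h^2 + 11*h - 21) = h^2 + 6*h - 7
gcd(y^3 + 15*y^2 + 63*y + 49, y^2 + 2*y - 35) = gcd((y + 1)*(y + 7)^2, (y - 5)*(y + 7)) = y + 7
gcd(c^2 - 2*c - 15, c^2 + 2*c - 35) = c - 5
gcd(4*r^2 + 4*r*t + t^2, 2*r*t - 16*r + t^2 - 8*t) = 2*r + t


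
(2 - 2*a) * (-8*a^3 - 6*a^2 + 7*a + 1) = 16*a^4 - 4*a^3 - 26*a^2 + 12*a + 2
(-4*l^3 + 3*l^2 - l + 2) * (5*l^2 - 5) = -20*l^5 + 15*l^4 + 15*l^3 - 5*l^2 + 5*l - 10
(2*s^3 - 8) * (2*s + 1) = 4*s^4 + 2*s^3 - 16*s - 8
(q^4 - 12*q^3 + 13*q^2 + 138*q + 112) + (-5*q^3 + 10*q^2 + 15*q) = q^4 - 17*q^3 + 23*q^2 + 153*q + 112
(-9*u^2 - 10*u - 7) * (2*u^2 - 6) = -18*u^4 - 20*u^3 + 40*u^2 + 60*u + 42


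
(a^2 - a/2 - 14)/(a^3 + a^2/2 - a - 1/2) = (2*a^2 - a - 28)/(2*a^3 + a^2 - 2*a - 1)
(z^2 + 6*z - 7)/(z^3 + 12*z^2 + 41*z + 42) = (z - 1)/(z^2 + 5*z + 6)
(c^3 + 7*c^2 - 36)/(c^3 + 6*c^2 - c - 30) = (c + 6)/(c + 5)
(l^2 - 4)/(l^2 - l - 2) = (l + 2)/(l + 1)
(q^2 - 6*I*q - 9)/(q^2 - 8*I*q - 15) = (q - 3*I)/(q - 5*I)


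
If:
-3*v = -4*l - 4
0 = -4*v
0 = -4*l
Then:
No Solution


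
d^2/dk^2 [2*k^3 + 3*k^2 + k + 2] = 12*k + 6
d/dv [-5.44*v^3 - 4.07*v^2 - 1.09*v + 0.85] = -16.32*v^2 - 8.14*v - 1.09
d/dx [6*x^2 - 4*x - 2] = 12*x - 4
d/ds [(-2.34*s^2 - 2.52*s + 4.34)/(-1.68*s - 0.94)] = (3.9312*s^2 + 4.3992*s + 9.66)/(2.8224*s^2 + 3.1584*s + 0.8836)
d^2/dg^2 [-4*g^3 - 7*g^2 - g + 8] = -24*g - 14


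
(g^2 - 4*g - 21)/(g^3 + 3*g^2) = (g - 7)/g^2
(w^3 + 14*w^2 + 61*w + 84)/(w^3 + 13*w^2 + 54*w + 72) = (w + 7)/(w + 6)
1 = 1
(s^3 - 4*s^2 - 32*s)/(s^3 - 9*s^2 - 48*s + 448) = s*(s + 4)/(s^2 - s - 56)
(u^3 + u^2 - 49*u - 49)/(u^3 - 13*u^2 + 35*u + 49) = (u + 7)/(u - 7)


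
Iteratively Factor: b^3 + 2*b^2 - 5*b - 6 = (b + 1)*(b^2 + b - 6) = (b + 1)*(b + 3)*(b - 2)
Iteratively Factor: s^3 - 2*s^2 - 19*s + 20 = (s - 1)*(s^2 - s - 20) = (s - 5)*(s - 1)*(s + 4)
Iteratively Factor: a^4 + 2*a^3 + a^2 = (a)*(a^3 + 2*a^2 + a) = a^2*(a^2 + 2*a + 1) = a^2*(a + 1)*(a + 1)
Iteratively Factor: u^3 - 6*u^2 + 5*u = (u - 1)*(u^2 - 5*u) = (u - 5)*(u - 1)*(u)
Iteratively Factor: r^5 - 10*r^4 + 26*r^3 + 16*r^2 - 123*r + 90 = (r + 2)*(r^4 - 12*r^3 + 50*r^2 - 84*r + 45) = (r - 3)*(r + 2)*(r^3 - 9*r^2 + 23*r - 15) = (r - 3)^2*(r + 2)*(r^2 - 6*r + 5) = (r - 5)*(r - 3)^2*(r + 2)*(r - 1)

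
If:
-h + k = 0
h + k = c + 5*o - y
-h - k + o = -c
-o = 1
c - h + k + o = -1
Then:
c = 0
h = -1/2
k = -1/2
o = -1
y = -4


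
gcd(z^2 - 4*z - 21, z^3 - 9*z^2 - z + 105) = z^2 - 4*z - 21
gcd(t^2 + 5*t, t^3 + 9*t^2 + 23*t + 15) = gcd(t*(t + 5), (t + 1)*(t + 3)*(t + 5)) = t + 5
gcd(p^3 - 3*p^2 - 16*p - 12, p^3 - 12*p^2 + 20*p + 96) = p^2 - 4*p - 12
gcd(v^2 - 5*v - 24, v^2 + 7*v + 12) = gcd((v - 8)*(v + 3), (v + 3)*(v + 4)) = v + 3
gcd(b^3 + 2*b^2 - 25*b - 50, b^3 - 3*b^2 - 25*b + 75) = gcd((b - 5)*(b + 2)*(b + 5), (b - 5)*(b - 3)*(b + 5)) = b^2 - 25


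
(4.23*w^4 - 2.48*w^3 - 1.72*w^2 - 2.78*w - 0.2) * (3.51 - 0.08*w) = -0.3384*w^5 + 15.0457*w^4 - 8.5672*w^3 - 5.8148*w^2 - 9.7418*w - 0.702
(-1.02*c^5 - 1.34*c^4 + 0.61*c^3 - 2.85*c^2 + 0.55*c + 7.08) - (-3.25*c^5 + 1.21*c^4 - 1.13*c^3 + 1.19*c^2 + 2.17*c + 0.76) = 2.23*c^5 - 2.55*c^4 + 1.74*c^3 - 4.04*c^2 - 1.62*c + 6.32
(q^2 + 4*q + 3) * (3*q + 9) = 3*q^3 + 21*q^2 + 45*q + 27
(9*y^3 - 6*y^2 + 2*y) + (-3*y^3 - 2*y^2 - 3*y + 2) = 6*y^3 - 8*y^2 - y + 2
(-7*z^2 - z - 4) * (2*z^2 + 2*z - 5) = -14*z^4 - 16*z^3 + 25*z^2 - 3*z + 20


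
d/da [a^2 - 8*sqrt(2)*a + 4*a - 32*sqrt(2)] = 2*a - 8*sqrt(2) + 4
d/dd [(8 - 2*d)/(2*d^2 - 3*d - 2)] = 4*(d^2 - 8*d + 7)/(4*d^4 - 12*d^3 + d^2 + 12*d + 4)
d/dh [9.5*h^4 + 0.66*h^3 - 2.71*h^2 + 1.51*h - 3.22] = 38.0*h^3 + 1.98*h^2 - 5.42*h + 1.51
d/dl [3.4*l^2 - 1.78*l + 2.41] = 6.8*l - 1.78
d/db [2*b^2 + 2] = 4*b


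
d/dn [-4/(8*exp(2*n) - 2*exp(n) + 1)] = (64*exp(n) - 8)*exp(n)/(8*exp(2*n) - 2*exp(n) + 1)^2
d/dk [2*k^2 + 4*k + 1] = 4*k + 4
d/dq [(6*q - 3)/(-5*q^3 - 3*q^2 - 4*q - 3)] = 3*(20*q^3 - 9*q^2 - 6*q - 10)/(25*q^6 + 30*q^5 + 49*q^4 + 54*q^3 + 34*q^2 + 24*q + 9)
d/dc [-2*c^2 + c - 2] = 1 - 4*c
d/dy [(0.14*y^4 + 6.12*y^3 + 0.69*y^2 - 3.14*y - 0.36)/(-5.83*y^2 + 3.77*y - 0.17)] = (-1.6324*y^5 - 34.0962*y^4 + 46.0496*y^3 - 18.8261*y^2 - 4.4322*y + 1.891)/(33.9889*y^4 - 43.9582*y^3 + 16.1951*y^2 - 1.2818*y + 0.0289)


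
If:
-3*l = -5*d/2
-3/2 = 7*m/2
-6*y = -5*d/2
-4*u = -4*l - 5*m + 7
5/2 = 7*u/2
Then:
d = 18/5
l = 3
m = -3/7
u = 5/7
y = 3/2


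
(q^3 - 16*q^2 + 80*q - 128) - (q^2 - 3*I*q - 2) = q^3 - 17*q^2 + 80*q + 3*I*q - 126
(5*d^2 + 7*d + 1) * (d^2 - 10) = 5*d^4 + 7*d^3 - 49*d^2 - 70*d - 10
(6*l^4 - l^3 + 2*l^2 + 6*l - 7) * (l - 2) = 6*l^5 - 13*l^4 + 4*l^3 + 2*l^2 - 19*l + 14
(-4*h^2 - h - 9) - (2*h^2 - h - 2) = -6*h^2 - 7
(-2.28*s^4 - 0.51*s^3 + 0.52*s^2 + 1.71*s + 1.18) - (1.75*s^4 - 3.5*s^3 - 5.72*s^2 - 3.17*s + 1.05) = -4.03*s^4 + 2.99*s^3 + 6.24*s^2 + 4.88*s + 0.13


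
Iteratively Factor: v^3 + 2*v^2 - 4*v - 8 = (v + 2)*(v^2 - 4) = (v + 2)^2*(v - 2)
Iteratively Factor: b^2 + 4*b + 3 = (b + 1)*(b + 3)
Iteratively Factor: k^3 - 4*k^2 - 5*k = (k)*(k^2 - 4*k - 5) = k*(k - 5)*(k + 1)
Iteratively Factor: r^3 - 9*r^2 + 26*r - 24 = (r - 2)*(r^2 - 7*r + 12) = (r - 3)*(r - 2)*(r - 4)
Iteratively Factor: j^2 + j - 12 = (j + 4)*(j - 3)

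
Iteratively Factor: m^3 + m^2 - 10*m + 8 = (m - 2)*(m^2 + 3*m - 4) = (m - 2)*(m - 1)*(m + 4)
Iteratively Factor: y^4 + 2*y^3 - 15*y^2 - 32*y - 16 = (y - 4)*(y^3 + 6*y^2 + 9*y + 4) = (y - 4)*(y + 1)*(y^2 + 5*y + 4) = (y - 4)*(y + 1)^2*(y + 4)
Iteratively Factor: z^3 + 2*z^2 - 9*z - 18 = (z + 3)*(z^2 - z - 6) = (z + 2)*(z + 3)*(z - 3)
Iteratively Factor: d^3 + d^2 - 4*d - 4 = (d + 2)*(d^2 - d - 2) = (d - 2)*(d + 2)*(d + 1)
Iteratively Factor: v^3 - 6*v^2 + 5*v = (v - 5)*(v^2 - v) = (v - 5)*(v - 1)*(v)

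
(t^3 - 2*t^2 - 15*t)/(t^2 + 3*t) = t - 5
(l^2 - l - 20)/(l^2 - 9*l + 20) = (l + 4)/(l - 4)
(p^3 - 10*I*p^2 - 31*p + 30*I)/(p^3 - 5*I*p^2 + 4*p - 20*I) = (p - 3*I)/(p + 2*I)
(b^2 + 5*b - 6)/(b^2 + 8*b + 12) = (b - 1)/(b + 2)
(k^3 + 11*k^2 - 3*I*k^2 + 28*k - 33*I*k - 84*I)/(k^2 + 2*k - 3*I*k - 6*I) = (k^2 + 11*k + 28)/(k + 2)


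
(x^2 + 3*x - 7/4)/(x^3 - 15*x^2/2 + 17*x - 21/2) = (4*x^2 + 12*x - 7)/(2*(2*x^3 - 15*x^2 + 34*x - 21))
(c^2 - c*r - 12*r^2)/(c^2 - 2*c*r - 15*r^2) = (-c + 4*r)/(-c + 5*r)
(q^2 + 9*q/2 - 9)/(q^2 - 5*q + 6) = (q^2 + 9*q/2 - 9)/(q^2 - 5*q + 6)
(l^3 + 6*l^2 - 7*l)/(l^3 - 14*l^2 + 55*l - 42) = l*(l + 7)/(l^2 - 13*l + 42)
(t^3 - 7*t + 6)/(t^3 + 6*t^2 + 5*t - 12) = (t - 2)/(t + 4)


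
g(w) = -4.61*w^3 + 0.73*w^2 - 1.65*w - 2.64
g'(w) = -13.83*w^2 + 1.46*w - 1.65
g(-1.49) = 16.69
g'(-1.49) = -34.53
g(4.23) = -345.47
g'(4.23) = -242.93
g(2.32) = -60.10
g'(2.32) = -72.70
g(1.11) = -9.88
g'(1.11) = -17.07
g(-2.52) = 79.93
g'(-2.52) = -93.16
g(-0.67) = 0.18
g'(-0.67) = -8.84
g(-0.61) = -0.32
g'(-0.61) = -7.69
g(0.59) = -4.31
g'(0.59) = -5.60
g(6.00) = -982.02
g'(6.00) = -490.77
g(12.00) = -7883.40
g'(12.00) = -1975.65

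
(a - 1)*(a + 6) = a^2 + 5*a - 6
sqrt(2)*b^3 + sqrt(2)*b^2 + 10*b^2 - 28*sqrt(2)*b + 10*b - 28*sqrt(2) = (b - 2*sqrt(2))*(b + 7*sqrt(2))*(sqrt(2)*b + sqrt(2))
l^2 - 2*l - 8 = (l - 4)*(l + 2)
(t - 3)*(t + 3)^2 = t^3 + 3*t^2 - 9*t - 27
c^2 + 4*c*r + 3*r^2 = (c + r)*(c + 3*r)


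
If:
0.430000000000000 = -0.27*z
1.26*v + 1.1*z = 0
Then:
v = 1.39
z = -1.59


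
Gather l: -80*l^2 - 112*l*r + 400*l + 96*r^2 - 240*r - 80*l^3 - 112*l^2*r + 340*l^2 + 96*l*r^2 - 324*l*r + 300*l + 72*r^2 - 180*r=-80*l^3 + l^2*(260 - 112*r) + l*(96*r^2 - 436*r + 700) + 168*r^2 - 420*r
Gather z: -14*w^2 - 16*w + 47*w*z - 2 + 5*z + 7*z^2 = -14*w^2 - 16*w + 7*z^2 + z*(47*w + 5) - 2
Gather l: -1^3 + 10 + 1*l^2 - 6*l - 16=l^2 - 6*l - 7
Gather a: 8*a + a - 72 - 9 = 9*a - 81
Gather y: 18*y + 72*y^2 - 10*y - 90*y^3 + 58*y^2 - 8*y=-90*y^3 + 130*y^2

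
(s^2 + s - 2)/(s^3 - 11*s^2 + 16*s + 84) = (s - 1)/(s^2 - 13*s + 42)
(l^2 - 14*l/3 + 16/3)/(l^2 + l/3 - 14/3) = (3*l - 8)/(3*l + 7)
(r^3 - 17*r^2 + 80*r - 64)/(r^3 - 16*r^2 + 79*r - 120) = (r^2 - 9*r + 8)/(r^2 - 8*r + 15)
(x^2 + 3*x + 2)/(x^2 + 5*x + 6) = (x + 1)/(x + 3)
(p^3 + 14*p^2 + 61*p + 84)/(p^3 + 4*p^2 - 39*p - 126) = (p + 4)/(p - 6)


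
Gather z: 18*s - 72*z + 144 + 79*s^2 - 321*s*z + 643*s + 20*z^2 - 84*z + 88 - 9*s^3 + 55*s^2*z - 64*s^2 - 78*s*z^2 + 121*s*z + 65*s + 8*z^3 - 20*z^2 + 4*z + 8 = -9*s^3 + 15*s^2 - 78*s*z^2 + 726*s + 8*z^3 + z*(55*s^2 - 200*s - 152) + 240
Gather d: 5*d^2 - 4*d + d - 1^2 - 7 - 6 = 5*d^2 - 3*d - 14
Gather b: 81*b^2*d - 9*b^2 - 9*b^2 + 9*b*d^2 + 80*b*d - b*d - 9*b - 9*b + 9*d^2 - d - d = b^2*(81*d - 18) + b*(9*d^2 + 79*d - 18) + 9*d^2 - 2*d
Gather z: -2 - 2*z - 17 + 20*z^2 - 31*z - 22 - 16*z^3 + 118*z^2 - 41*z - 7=-16*z^3 + 138*z^2 - 74*z - 48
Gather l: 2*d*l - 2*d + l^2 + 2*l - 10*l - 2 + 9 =-2*d + l^2 + l*(2*d - 8) + 7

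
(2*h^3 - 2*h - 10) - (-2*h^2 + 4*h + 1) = 2*h^3 + 2*h^2 - 6*h - 11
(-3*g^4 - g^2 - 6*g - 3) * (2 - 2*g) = 6*g^5 - 6*g^4 + 2*g^3 + 10*g^2 - 6*g - 6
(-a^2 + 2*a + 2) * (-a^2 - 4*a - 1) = a^4 + 2*a^3 - 9*a^2 - 10*a - 2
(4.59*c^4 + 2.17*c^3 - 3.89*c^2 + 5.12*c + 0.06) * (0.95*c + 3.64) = 4.3605*c^5 + 18.7691*c^4 + 4.2033*c^3 - 9.2956*c^2 + 18.6938*c + 0.2184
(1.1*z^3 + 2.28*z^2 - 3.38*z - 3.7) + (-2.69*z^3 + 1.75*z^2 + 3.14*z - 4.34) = -1.59*z^3 + 4.03*z^2 - 0.24*z - 8.04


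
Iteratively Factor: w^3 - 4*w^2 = (w - 4)*(w^2) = w*(w - 4)*(w)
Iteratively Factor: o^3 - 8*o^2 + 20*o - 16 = (o - 2)*(o^2 - 6*o + 8) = (o - 2)^2*(o - 4)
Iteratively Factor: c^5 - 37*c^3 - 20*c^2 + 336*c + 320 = (c + 4)*(c^4 - 4*c^3 - 21*c^2 + 64*c + 80) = (c - 5)*(c + 4)*(c^3 + c^2 - 16*c - 16) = (c - 5)*(c + 1)*(c + 4)*(c^2 - 16) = (c - 5)*(c - 4)*(c + 1)*(c + 4)*(c + 4)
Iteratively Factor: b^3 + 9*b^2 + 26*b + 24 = (b + 3)*(b^2 + 6*b + 8) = (b + 3)*(b + 4)*(b + 2)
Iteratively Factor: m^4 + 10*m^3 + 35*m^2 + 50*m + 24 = (m + 3)*(m^3 + 7*m^2 + 14*m + 8) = (m + 3)*(m + 4)*(m^2 + 3*m + 2) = (m + 2)*(m + 3)*(m + 4)*(m + 1)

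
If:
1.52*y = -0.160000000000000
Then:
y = -0.11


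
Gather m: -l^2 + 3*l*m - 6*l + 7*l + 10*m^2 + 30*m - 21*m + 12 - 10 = -l^2 + l + 10*m^2 + m*(3*l + 9) + 2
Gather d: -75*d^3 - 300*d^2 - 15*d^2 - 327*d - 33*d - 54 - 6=-75*d^3 - 315*d^2 - 360*d - 60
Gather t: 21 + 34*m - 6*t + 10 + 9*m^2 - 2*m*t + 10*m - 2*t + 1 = 9*m^2 + 44*m + t*(-2*m - 8) + 32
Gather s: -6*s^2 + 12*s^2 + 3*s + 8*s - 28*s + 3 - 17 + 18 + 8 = 6*s^2 - 17*s + 12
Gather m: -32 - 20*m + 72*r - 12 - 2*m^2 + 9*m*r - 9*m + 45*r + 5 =-2*m^2 + m*(9*r - 29) + 117*r - 39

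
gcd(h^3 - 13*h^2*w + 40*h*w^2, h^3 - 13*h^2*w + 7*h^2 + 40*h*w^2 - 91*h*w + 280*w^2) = h^2 - 13*h*w + 40*w^2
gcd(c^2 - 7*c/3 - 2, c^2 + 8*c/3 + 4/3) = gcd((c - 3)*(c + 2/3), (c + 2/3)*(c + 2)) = c + 2/3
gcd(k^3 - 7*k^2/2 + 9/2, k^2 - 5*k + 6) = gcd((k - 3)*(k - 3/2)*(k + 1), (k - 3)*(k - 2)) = k - 3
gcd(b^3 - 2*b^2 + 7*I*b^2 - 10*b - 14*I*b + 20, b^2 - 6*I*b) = 1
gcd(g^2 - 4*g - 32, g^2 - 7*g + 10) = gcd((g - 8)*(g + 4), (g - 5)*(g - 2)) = 1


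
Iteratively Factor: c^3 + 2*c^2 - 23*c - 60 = (c + 4)*(c^2 - 2*c - 15) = (c - 5)*(c + 4)*(c + 3)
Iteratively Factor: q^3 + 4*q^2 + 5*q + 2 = (q + 1)*(q^2 + 3*q + 2) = (q + 1)*(q + 2)*(q + 1)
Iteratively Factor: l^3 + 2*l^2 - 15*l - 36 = (l + 3)*(l^2 - l - 12) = (l + 3)^2*(l - 4)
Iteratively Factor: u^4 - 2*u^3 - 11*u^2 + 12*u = (u - 4)*(u^3 + 2*u^2 - 3*u) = u*(u - 4)*(u^2 + 2*u - 3) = u*(u - 4)*(u - 1)*(u + 3)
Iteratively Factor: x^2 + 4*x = (x + 4)*(x)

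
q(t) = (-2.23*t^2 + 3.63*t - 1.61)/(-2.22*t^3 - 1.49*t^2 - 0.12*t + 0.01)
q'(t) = (3.63 - 4.46*t)/(-2.22*t^3 - 1.49*t^2 - 0.12*t + 0.01) + (-2.23*t^2 + 3.63*t - 1.61)*(6.66*t^2 + 2.98*t + 0.12)/(-2.22*t^3 - 1.49*t^2 - 0.12*t + 0.01)^2 = (-4.9506*t^4 + 16.1172*t^3 - 5.0463*t^2 - 4.8424*t - 0.1569)/(4.9284*t^6 + 6.6156*t^5 + 2.7529*t^4 + 0.3132*t^3 - 0.0154*t^2 - 0.0024*t + 0.0001)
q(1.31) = 0.09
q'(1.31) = 0.11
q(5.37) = 0.12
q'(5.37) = -0.01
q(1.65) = 0.12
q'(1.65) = 0.07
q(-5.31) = -0.29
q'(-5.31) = -0.08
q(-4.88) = -0.32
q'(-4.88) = -0.10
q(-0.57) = -811.36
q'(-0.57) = -86350.45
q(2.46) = 0.15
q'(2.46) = 0.01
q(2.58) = 0.15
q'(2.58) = 0.00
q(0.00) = -161.00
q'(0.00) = -1569.00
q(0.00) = -161.00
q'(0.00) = -1569.00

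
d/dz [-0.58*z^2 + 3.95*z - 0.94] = 3.95 - 1.16*z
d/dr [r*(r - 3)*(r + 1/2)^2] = 4*r^3 - 6*r^2 - 11*r/2 - 3/4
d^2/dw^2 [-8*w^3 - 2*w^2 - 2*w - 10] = -48*w - 4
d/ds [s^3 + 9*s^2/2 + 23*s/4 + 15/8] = 3*s^2 + 9*s + 23/4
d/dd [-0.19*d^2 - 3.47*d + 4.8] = -0.38*d - 3.47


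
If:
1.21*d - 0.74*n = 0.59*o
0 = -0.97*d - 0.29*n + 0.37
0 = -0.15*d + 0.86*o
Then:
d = 0.26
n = 0.39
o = 0.05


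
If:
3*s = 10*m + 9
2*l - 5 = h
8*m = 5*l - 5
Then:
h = 24*s/25 - 147/25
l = 12*s/25 - 11/25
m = 3*s/10 - 9/10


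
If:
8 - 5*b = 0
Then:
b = 8/5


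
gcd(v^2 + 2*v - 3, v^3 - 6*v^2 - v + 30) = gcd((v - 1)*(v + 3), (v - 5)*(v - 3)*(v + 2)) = 1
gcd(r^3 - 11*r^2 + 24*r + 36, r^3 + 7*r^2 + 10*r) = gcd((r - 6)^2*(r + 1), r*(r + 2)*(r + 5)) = 1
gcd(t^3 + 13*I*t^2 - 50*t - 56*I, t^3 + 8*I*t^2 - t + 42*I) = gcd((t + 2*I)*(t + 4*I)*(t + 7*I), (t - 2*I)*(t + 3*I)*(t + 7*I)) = t + 7*I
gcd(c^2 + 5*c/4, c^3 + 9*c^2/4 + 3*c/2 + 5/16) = c + 5/4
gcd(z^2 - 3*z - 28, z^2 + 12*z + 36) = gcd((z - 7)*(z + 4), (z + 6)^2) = 1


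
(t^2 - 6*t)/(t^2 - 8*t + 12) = t/(t - 2)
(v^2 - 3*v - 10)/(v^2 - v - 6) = (v - 5)/(v - 3)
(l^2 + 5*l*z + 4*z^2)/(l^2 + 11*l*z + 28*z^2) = (l + z)/(l + 7*z)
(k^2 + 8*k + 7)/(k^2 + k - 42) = (k + 1)/(k - 6)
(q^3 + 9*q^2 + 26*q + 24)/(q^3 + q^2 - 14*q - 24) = (q + 4)/(q - 4)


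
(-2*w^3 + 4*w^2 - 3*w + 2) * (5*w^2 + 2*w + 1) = -10*w^5 + 16*w^4 - 9*w^3 + 8*w^2 + w + 2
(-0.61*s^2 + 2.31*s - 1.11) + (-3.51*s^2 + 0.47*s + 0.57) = -4.12*s^2 + 2.78*s - 0.54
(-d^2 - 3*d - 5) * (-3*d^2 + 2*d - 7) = 3*d^4 + 7*d^3 + 16*d^2 + 11*d + 35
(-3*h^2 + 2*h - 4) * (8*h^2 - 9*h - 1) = -24*h^4 + 43*h^3 - 47*h^2 + 34*h + 4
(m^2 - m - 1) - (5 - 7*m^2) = 8*m^2 - m - 6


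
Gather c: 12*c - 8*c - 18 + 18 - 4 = 4*c - 4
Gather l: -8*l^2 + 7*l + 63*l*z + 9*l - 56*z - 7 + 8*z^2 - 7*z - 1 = -8*l^2 + l*(63*z + 16) + 8*z^2 - 63*z - 8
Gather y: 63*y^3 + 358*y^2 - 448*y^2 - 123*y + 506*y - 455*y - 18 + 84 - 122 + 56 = 63*y^3 - 90*y^2 - 72*y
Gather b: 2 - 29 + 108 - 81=0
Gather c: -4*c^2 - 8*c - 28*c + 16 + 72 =-4*c^2 - 36*c + 88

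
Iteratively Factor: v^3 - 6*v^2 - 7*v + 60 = (v - 5)*(v^2 - v - 12) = (v - 5)*(v + 3)*(v - 4)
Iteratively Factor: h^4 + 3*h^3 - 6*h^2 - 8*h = (h)*(h^3 + 3*h^2 - 6*h - 8) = h*(h + 1)*(h^2 + 2*h - 8) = h*(h + 1)*(h + 4)*(h - 2)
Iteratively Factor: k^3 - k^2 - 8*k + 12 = (k + 3)*(k^2 - 4*k + 4) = (k - 2)*(k + 3)*(k - 2)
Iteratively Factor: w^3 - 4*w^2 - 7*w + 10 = (w - 5)*(w^2 + w - 2) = (w - 5)*(w - 1)*(w + 2)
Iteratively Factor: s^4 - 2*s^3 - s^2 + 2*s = (s + 1)*(s^3 - 3*s^2 + 2*s) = (s - 2)*(s + 1)*(s^2 - s) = (s - 2)*(s - 1)*(s + 1)*(s)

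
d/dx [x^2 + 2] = 2*x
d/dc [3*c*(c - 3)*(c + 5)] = 9*c^2 + 12*c - 45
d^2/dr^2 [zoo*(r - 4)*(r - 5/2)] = nan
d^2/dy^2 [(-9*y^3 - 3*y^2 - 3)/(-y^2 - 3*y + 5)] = 234*(y^3 - 3*y^2 + 6*y + 1)/(y^6 + 9*y^5 + 12*y^4 - 63*y^3 - 60*y^2 + 225*y - 125)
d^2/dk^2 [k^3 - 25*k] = 6*k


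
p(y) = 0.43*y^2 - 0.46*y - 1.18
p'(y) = 0.86*y - 0.46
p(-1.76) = 0.96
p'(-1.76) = -1.97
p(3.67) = 2.92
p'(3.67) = 2.70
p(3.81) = 3.31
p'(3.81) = 2.82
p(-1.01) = -0.28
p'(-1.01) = -1.33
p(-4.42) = 9.25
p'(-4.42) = -4.26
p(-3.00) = 4.07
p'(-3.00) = -3.04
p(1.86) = -0.55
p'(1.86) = 1.14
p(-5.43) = 14.00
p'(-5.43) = -5.13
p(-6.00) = 17.06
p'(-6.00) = -5.62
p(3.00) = 1.31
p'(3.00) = 2.12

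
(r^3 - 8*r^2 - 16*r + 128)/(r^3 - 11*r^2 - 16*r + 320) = (r^2 - 16)/(r^2 - 3*r - 40)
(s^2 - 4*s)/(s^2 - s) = (s - 4)/(s - 1)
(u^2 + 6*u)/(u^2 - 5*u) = (u + 6)/(u - 5)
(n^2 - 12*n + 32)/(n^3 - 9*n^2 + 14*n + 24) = (n - 8)/(n^2 - 5*n - 6)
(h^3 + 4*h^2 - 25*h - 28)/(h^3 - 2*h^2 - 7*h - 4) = (h + 7)/(h + 1)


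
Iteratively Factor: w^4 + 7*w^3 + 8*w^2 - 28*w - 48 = (w + 4)*(w^3 + 3*w^2 - 4*w - 12) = (w + 2)*(w + 4)*(w^2 + w - 6) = (w + 2)*(w + 3)*(w + 4)*(w - 2)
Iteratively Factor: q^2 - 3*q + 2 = (q - 1)*(q - 2)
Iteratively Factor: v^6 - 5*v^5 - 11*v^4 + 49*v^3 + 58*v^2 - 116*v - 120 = (v + 2)*(v^5 - 7*v^4 + 3*v^3 + 43*v^2 - 28*v - 60) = (v + 2)^2*(v^4 - 9*v^3 + 21*v^2 + v - 30) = (v + 1)*(v + 2)^2*(v^3 - 10*v^2 + 31*v - 30) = (v - 3)*(v + 1)*(v + 2)^2*(v^2 - 7*v + 10) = (v - 5)*(v - 3)*(v + 1)*(v + 2)^2*(v - 2)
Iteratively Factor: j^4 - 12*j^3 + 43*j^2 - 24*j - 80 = (j + 1)*(j^3 - 13*j^2 + 56*j - 80) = (j - 4)*(j + 1)*(j^2 - 9*j + 20) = (j - 5)*(j - 4)*(j + 1)*(j - 4)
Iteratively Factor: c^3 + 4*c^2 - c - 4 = (c + 4)*(c^2 - 1) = (c - 1)*(c + 4)*(c + 1)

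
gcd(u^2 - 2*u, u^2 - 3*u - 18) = 1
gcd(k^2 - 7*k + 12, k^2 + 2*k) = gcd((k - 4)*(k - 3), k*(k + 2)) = 1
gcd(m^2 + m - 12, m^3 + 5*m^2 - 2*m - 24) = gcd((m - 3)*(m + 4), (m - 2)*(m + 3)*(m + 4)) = m + 4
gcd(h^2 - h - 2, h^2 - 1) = h + 1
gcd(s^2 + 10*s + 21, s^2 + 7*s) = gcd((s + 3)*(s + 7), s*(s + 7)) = s + 7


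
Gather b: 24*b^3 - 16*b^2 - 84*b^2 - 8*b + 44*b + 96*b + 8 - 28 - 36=24*b^3 - 100*b^2 + 132*b - 56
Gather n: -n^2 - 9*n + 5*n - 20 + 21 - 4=-n^2 - 4*n - 3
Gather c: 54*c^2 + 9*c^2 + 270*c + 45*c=63*c^2 + 315*c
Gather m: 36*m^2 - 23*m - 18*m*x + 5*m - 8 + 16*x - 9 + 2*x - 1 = 36*m^2 + m*(-18*x - 18) + 18*x - 18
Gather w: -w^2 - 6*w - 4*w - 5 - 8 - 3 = -w^2 - 10*w - 16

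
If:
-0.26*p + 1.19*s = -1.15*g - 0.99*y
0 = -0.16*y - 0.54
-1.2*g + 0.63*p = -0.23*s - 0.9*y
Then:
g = 7.01754545454545 - 1.96242424242424*s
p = 18.1881818181818 - 4.1030303030303*s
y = -3.38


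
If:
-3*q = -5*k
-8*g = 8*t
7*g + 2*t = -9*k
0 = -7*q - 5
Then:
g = 27/35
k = -3/7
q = -5/7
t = -27/35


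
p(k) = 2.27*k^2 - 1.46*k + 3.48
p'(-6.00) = -28.70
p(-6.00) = 93.96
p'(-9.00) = -42.32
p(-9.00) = 200.49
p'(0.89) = 2.58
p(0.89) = 3.98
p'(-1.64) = -8.91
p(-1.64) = 11.98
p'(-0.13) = -2.05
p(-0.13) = 3.71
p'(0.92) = 2.72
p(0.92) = 4.06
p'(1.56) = 5.62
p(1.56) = 6.73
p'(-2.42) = -12.45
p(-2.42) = 20.31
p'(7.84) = 34.13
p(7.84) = 131.56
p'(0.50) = 0.81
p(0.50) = 3.32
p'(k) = 4.54*k - 1.46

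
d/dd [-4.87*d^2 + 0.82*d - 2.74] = 0.82 - 9.74*d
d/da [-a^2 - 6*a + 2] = -2*a - 6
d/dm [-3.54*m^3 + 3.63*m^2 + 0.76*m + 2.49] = -10.62*m^2 + 7.26*m + 0.76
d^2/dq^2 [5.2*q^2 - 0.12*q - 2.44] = 10.4000000000000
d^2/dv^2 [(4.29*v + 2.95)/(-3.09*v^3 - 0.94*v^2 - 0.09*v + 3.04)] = (-245.768094*v^5 - 412.767144*v^4 - 142.29231*v^3 - 504.144618*v^2 - 241.318764*v - 19.255118)/(29.503629*v^9 + 26.925642*v^8 + 10.768959*v^7 - 84.679604*v^6 - 52.666245*v^5 - 13.108134*v^4 + 84.127257*v^3 + 25.98744*v^2 + 2.495232*v - 28.094464)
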